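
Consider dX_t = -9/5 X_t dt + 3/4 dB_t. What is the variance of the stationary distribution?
lim Var(X_t) = 5/32

The OU SDE dX = -theta X dt + sigma dB admits the integrating factor exp(theta t): d(exp(theta t) X_t) = sigma exp(theta t) dB_t. Integrating from 0 to t gives X_t = x_0 * exp(-theta t) + sigma * int_0^t exp(-theta (t-s)) dB_s for any initial x_0. The Itô integral has variance (by the Itô isometry) sigma^2 * int_0^t exp(-2 theta (t - s)) ds = sigma^2 * (1 - exp(-2 theta t)) / (2 theta), independent of x_0.
With theta = 9/5, sigma = 3/4:
  Var(X_t) = (3/4)^2 * (1 - exp(-2*9/5 t)) / (2 * 9/5) = 5/32 - 5*exp(-18*t/5)/32.
As t -> infinity, exp(-2*9/5 t) -> 0, so the stationary variance is sigma^2 / (2 theta) = 5/32.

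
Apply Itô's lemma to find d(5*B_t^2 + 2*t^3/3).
d(5*B_t^2 + 2*t^3/3) = (2*t^2 + 5) dt + (10*B_t) dB_t

Itô's formula for f(t, x): d f(t, B_t) = (f_t + (1/2) f_xx) dt + f_x dB_t. Compute partials of f(t, x) = 2*t^3/3 + 5*x^2:
  f_t(t,x)  = 2*t^2
  f_x(t,x)  = 10*x
  f_xx(t,x) = 10
Assemble drift = f_t + (1/2) f_xx = 2*t^2 + 5 and diffusion = f_x = 10*x. Substituting x = B_t:
  d(5*B_t^2 + 2*t^3/3) = (2*t^2 + 5) dt + (10*B_t) dB_t.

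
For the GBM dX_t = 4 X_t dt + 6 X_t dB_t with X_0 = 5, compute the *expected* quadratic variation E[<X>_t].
E[<X>_t] = 225*exp(44*t)/11 - 225/11

<X>_t = int_0^t (6 * X_s)^2 ds. Taking expectation inside the integral: E[<X>_t] = 6^2 * int_0^t E[X_s^2] ds. For GBM, E[X_s^2] = x_0^2 * exp((2 mu + sigma^2) s). Integrating:
  E[<X>_t] = 6^2 * 5^2 * (exp((2*4 + 6^2) t) - 1) / (2*4 + 6^2)
           = 6^2 * 5^2 * (exp(44 t) - 1) / 44 = 225*exp(44*t)/11 - 225/11.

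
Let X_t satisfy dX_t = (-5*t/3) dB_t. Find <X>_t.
<X>_t = 25*t^3/27

For an Itô process dX_t = a(t) dt + b(t) dB_t, the quadratic variation is <X>_t = int_0^t b(s)^2 ds (the drift term does not contribute). Here b(s) = -5*s/3, so
  b(s)^2 = 25*s^2/9.
Integrating from 0 to t:
  <X>_t = int_0^t (25*s^2/9) ds = 25*t^3/27.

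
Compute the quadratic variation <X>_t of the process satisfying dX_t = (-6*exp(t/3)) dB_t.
<X>_t = 54*exp(2*t/3) - 54

For an Itô process dX_t = a(t) dt + b(t) dB_t, the quadratic variation is <X>_t = int_0^t b(s)^2 ds (the drift term does not contribute). Here b(s) = -6*exp(s/3), so
  b(s)^2 = 36*exp(2*s/3).
Integrating from 0 to t:
  <X>_t = int_0^t (36*exp(2*s/3)) ds = 54*exp(2*t/3) - 54.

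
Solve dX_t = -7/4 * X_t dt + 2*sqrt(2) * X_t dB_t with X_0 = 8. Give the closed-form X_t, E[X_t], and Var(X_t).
X_t = 8 * exp((-23/4) t + (2*sqrt(2)) B_t); E[X_t] = 8*exp(-7*t/4); Var(X_t) = (64*exp(8*t) - 64)*exp(-7*t/2)

For GBM dX = mu X dt + sigma X dB with X_0 = x_0, apply Itô to Y = log X: dY = (mu - sigma^2/2) dt + sigma dB, so Y_t = log(x_0) + (mu - sigma^2/2) t + sigma B_t and hence X_t = x_0 * exp((mu - sigma^2/2) t + sigma B_t).
With mu = -7/4, sigma = 2*sqrt(2), x_0 = 8, this gives:
  X_t = 8 * exp((-23/4) * t + (2*sqrt(2)) * B_t).
Since sigma*B_t ~ Normal(0, sigma^2 t), E[exp(sigma*B_t)] = exp(sigma^2 t / 2); so E[X_t] = x_0 * exp((mu - sigma^2/2) t) * exp(sigma^2 t / 2) = x_0 * exp(mu t) = 8*exp(-7*t/4).
Var(X_t) = E[X_t^2] - (E[X_t])^2 = x_0^2 * exp(2 mu t) * (exp(sigma^2 t) - 1) = (64*exp(8*t) - 64)*exp(-7*t/2).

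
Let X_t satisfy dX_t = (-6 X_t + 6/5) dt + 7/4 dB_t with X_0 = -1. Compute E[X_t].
E[X_t] = 1/5 - 6*exp(-6*t)/5

Taking expectations and using E[dB_t] = 0, the mean m(t) = E[X_t] satisfies the ODE m'(t) = a m(t) + b with m(0) = x_0. With a = -6, b = 6/5, x_0 = -1, the solution is
  m(t) = x_0 * exp(a t) + (b/a) * (exp(a t) - 1)
       = (-1) * exp((-6) t) + ((6/5)/(-6)) * (exp((-6) t) - 1)
       = 1/5 - 6*exp(-6*t)/5.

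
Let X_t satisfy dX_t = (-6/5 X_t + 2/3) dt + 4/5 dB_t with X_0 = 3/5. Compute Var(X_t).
Var(X_t) = 4/15 - 4*exp(-12*t/5)/15

The variance V(t) = Var(X_t) satisfies V'(t) = 2 a V(t) + c^2 with V(0) = 0 (drift coefficient is linear in X, diffusion is constant). With a = -6/5, c = 4/5, the solution is
  V(t) = (c^2 / (2 a)) * (exp(2 a t) - 1)
       = ((4/5)^2 / (2*(-6/5))) * (exp((-12/5) t) - 1)
       = 4/15 - 4*exp(-12*t/5)/15.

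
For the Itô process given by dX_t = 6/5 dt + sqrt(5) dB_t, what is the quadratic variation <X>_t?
<X>_t = 5*t

For an Itô process dX_t = a(t) dt + b(t) dB_t, the quadratic variation is <X>_t = int_0^t b(s)^2 ds (the drift term does not contribute). Here b(s) = sqrt(5), so
  b(s)^2 = 5.
Integrating from 0 to t:
  <X>_t = int_0^t (5) ds = 5*t.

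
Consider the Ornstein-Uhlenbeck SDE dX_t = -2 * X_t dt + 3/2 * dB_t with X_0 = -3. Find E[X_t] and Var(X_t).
E[X_t] = -3*exp(-2*t); Var(X_t) = 9/16 - 9*exp(-4*t)/16

The OU SDE dX = -theta X dt + sigma dB admits the integrating factor exp(theta t): d(exp(theta t) X_t) = sigma exp(theta t) dB_t. Integrating from 0 to t:
  X_t = x_0 * exp(-theta t) + sigma * int_0^t exp(-theta (t-s)) dB_s.
The Itô integral has mean 0 and (by the Itô isometry) variance sigma^2 * int_0^t exp(-2 theta (t - s)) ds = sigma^2 * (1 - exp(-2 theta t)) / (2 theta).
With theta = 2, sigma = 3/2, x_0 = -3:
  E[X_t] = -3 * exp(-2 t) = -3*exp(-2*t)
  Var(X_t) = (3/2)^2 * (1 - exp(-2*2 t)) / (2 * 2) = 9/16 - 9*exp(-4*t)/16.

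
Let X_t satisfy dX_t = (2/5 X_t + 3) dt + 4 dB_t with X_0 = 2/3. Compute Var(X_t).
Var(X_t) = 20*exp(4*t/5) - 20

The variance V(t) = Var(X_t) satisfies V'(t) = 2 a V(t) + c^2 with V(0) = 0 (drift coefficient is linear in X, diffusion is constant). With a = 2/5, c = 4, the solution is
  V(t) = (c^2 / (2 a)) * (exp(2 a t) - 1)
       = (4^2 / (2*(2/5))) * (exp((4/5) t) - 1)
       = 20*exp(4*t/5) - 20.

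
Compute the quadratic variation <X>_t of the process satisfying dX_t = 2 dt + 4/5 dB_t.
<X>_t = 16*t/25

For an Itô process dX_t = a(t) dt + b(t) dB_t, the quadratic variation is <X>_t = int_0^t b(s)^2 ds (the drift term does not contribute). Here b(s) = 4/5, so
  b(s)^2 = 16/25.
Integrating from 0 to t:
  <X>_t = int_0^t (16/25) ds = 16*t/25.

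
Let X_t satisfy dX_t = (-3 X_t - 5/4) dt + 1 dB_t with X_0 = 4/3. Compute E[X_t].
E[X_t] = -5/12 + 7*exp(-3*t)/4

Taking expectations and using E[dB_t] = 0, the mean m(t) = E[X_t] satisfies the ODE m'(t) = a m(t) + b with m(0) = x_0. With a = -3, b = -5/4, x_0 = 4/3, the solution is
  m(t) = x_0 * exp(a t) + (b/a) * (exp(a t) - 1)
       = (4/3) * exp((-3) t) + ((-5/4)/(-3)) * (exp((-3) t) - 1)
       = -5/12 + 7*exp(-3*t)/4.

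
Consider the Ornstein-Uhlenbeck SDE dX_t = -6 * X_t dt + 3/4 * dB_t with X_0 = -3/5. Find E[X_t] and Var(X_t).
E[X_t] = -3*exp(-6*t)/5; Var(X_t) = 3/64 - 3*exp(-12*t)/64

The OU SDE dX = -theta X dt + sigma dB admits the integrating factor exp(theta t): d(exp(theta t) X_t) = sigma exp(theta t) dB_t. Integrating from 0 to t:
  X_t = x_0 * exp(-theta t) + sigma * int_0^t exp(-theta (t-s)) dB_s.
The Itô integral has mean 0 and (by the Itô isometry) variance sigma^2 * int_0^t exp(-2 theta (t - s)) ds = sigma^2 * (1 - exp(-2 theta t)) / (2 theta).
With theta = 6, sigma = 3/4, x_0 = -3/5:
  E[X_t] = -3/5 * exp(-6 t) = -3*exp(-6*t)/5
  Var(X_t) = (3/4)^2 * (1 - exp(-2*6 t)) / (2 * 6) = 3/64 - 3*exp(-12*t)/64.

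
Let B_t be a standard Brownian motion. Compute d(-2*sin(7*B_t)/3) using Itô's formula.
d(-2*sin(7*B_t)/3) = (49*sin(7*B_t)/3) dt + (-14*cos(7*B_t)/3) dB_t

Itô's formula for f(B_t) gives d f(B_t) = f'(B_t) dB_t + (1/2) f''(B_t) dt. Compute derivatives of f(x) = -2*sin(7*x)/3:
  f'(x)  = -14*cos(7*x)/3
  f''(x) = 98*sin(7*x)/3
Substitute x = B_t and multiply the f'' term by 1/2:
  drift     = (1/2) * (98*sin(7*x)/3) evaluated at B_t = 49*sin(7*B_t)/3
  diffusion = (-14*cos(7*x)/3) evaluated at B_t = -14*cos(7*B_t)/3
Therefore d(-2*sin(7*B_t)/3) = (49*sin(7*B_t)/3) dt + (-14*cos(7*B_t)/3) dB_t.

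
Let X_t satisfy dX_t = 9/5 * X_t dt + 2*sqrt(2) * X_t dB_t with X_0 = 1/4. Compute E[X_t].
E[X_t] = exp(9*t/5)/4

For GBM dX = mu X dt + sigma X dB with X_0 = x_0, apply Itô to Y = log X: dY = (mu - sigma^2/2) dt + sigma dB, so Y_t = log(x_0) + (mu - sigma^2/2) t + sigma B_t and hence X_t = x_0 * exp((mu - sigma^2/2) t + sigma B_t).
With mu = 9/5, sigma = 2*sqrt(2), x_0 = 1/4, this gives:
  X_t = 1/4 * exp((-11/5) * t + (2*sqrt(2)) * B_t).
Since sigma*B_t ~ Normal(0, sigma^2 t), E[exp(sigma*B_t)] = exp(sigma^2 t / 2); so E[X_t] = x_0 * exp((mu - sigma^2/2) t) * exp(sigma^2 t / 2) = x_0 * exp(mu t) = exp(9*t/5)/4.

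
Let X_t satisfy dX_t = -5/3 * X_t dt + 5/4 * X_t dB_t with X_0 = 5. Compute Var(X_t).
Var(X_t) = (25*exp(25*t/16) - 25)*exp(-10*t/3)

For GBM dX = mu X dt + sigma X dB with X_0 = x_0, apply Itô to Y = log X: dY = (mu - sigma^2/2) dt + sigma dB, so Y_t = log(x_0) + (mu - sigma^2/2) t + sigma B_t and hence X_t = x_0 * exp((mu - sigma^2/2) t + sigma B_t).
With mu = -5/3, sigma = 5/4, x_0 = 5, this gives:
  X_t = 5 * exp((-235/96) * t + (5/4) * B_t).
Since sigma*B_t ~ Normal(0, sigma^2 t), E[exp(sigma*B_t)] = exp(sigma^2 t / 2); so E[X_t] = x_0 * exp((mu - sigma^2/2) t) * exp(sigma^2 t / 2) = x_0 * exp(mu t) = 5*exp(-5*t/3).
Var(X_t) = E[X_t^2] - (E[X_t])^2 = x_0^2 * exp(2 mu t) * (exp(sigma^2 t) - 1) = (25*exp(25*t/16) - 25)*exp(-10*t/3).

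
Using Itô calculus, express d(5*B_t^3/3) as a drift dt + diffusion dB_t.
d(5*B_t^3/3) = (5*B_t) dt + (5*B_t^2) dB_t

Itô's formula for f(B_t) gives d f(B_t) = f'(B_t) dB_t + (1/2) f''(B_t) dt. Compute derivatives of f(x) = 5*x^3/3:
  f'(x)  = 5*x^2
  f''(x) = 10*x
Substitute x = B_t and multiply the f'' term by 1/2:
  drift     = (1/2) * (10*x) evaluated at B_t = 5*B_t
  diffusion = (5*x^2) evaluated at B_t = 5*B_t^2
Therefore d(5*B_t^3/3) = (5*B_t) dt + (5*B_t^2) dB_t.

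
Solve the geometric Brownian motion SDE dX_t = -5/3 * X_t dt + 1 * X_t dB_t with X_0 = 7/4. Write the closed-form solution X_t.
X_t = 7/4 * exp((-13/6) * t + (1) * B_t)

For GBM dX = mu X dt + sigma X dB with X_0 = x_0, apply Itô to Y = log X: dY = (mu - sigma^2/2) dt + sigma dB, so Y_t = log(x_0) + (mu - sigma^2/2) t + sigma B_t and hence X_t = x_0 * exp((mu - sigma^2/2) t + sigma B_t).
With mu = -5/3, sigma = 1, x_0 = 7/4, this gives:
  X_t = 7/4 * exp((-13/6) * t + (1) * B_t).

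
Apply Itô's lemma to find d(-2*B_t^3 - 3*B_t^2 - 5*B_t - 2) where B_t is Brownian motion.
d(-2*B_t^3 - 3*B_t^2 - 5*B_t - 2) = (-6*B_t - 3) dt + (-6*B_t^2 - 6*B_t - 5) dB_t

Itô's formula for f(B_t) gives d f(B_t) = f'(B_t) dB_t + (1/2) f''(B_t) dt. Compute derivatives of f(x) = -2*x^3 - 3*x^2 - 5*x - 2:
  f'(x)  = -6*x^2 - 6*x - 5
  f''(x) = -12*x - 6
Substitute x = B_t and multiply the f'' term by 1/2:
  drift     = (1/2) * (-12*x - 6) evaluated at B_t = -6*B_t - 3
  diffusion = (-6*x^2 - 6*x - 5) evaluated at B_t = -6*B_t^2 - 6*B_t - 5
Therefore d(-2*B_t^3 - 3*B_t^2 - 5*B_t - 2) = (-6*B_t - 3) dt + (-6*B_t^2 - 6*B_t - 5) dB_t.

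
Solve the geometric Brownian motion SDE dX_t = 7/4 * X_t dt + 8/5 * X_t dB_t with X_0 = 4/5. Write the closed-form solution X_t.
X_t = 4/5 * exp((47/100) * t + (8/5) * B_t)

For GBM dX = mu X dt + sigma X dB with X_0 = x_0, apply Itô to Y = log X: dY = (mu - sigma^2/2) dt + sigma dB, so Y_t = log(x_0) + (mu - sigma^2/2) t + sigma B_t and hence X_t = x_0 * exp((mu - sigma^2/2) t + sigma B_t).
With mu = 7/4, sigma = 8/5, x_0 = 4/5, this gives:
  X_t = 4/5 * exp((47/100) * t + (8/5) * B_t).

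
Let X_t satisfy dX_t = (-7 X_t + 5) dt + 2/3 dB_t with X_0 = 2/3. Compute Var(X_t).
Var(X_t) = 2/63 - 2*exp(-14*t)/63

The variance V(t) = Var(X_t) satisfies V'(t) = 2 a V(t) + c^2 with V(0) = 0 (drift coefficient is linear in X, diffusion is constant). With a = -7, c = 2/3, the solution is
  V(t) = (c^2 / (2 a)) * (exp(2 a t) - 1)
       = ((2/3)^2 / (2*(-7))) * (exp((-14) t) - 1)
       = 2/63 - 2*exp(-14*t)/63.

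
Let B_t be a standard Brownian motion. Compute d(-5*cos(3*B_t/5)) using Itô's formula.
d(-5*cos(3*B_t/5)) = (9*cos(3*B_t/5)/10) dt + (3*sin(3*B_t/5)) dB_t

Itô's formula for f(B_t) gives d f(B_t) = f'(B_t) dB_t + (1/2) f''(B_t) dt. Compute derivatives of f(x) = -5*cos(3*x/5):
  f'(x)  = 3*sin(3*x/5)
  f''(x) = 9*cos(3*x/5)/5
Substitute x = B_t and multiply the f'' term by 1/2:
  drift     = (1/2) * (9*cos(3*x/5)/5) evaluated at B_t = 9*cos(3*B_t/5)/10
  diffusion = (3*sin(3*x/5)) evaluated at B_t = 3*sin(3*B_t/5)
Therefore d(-5*cos(3*B_t/5)) = (9*cos(3*B_t/5)/10) dt + (3*sin(3*B_t/5)) dB_t.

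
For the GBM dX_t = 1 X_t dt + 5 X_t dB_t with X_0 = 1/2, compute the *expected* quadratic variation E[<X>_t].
E[<X>_t] = 25*exp(27*t)/108 - 25/108

<X>_t = int_0^t (5 * X_s)^2 ds. Taking expectation inside the integral: E[<X>_t] = 5^2 * int_0^t E[X_s^2] ds. For GBM, E[X_s^2] = x_0^2 * exp((2 mu + sigma^2) s). Integrating:
  E[<X>_t] = 5^2 * (1/2)^2 * (exp((2*1 + 5^2) t) - 1) / (2*1 + 5^2)
           = 5^2 * (1/2)^2 * (exp(27 t) - 1) / 27 = 25*exp(27*t)/108 - 25/108.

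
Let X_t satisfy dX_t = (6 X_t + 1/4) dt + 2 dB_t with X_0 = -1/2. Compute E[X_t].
E[X_t] = -11*exp(6*t)/24 - 1/24

Taking expectations and using E[dB_t] = 0, the mean m(t) = E[X_t] satisfies the ODE m'(t) = a m(t) + b with m(0) = x_0. With a = 6, b = 1/4, x_0 = -1/2, the solution is
  m(t) = x_0 * exp(a t) + (b/a) * (exp(a t) - 1)
       = (-1/2) * exp(6 t) + ((1/4)/6) * (exp(6 t) - 1)
       = -11*exp(6*t)/24 - 1/24.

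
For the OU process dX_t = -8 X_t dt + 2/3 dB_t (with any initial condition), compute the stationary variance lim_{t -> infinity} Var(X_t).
lim Var(X_t) = 1/36

The OU SDE dX = -theta X dt + sigma dB admits the integrating factor exp(theta t): d(exp(theta t) X_t) = sigma exp(theta t) dB_t. Integrating from 0 to t gives X_t = x_0 * exp(-theta t) + sigma * int_0^t exp(-theta (t-s)) dB_s for any initial x_0. The Itô integral has variance (by the Itô isometry) sigma^2 * int_0^t exp(-2 theta (t - s)) ds = sigma^2 * (1 - exp(-2 theta t)) / (2 theta), independent of x_0.
With theta = 8, sigma = 2/3:
  Var(X_t) = (2/3)^2 * (1 - exp(-2*8 t)) / (2 * 8) = 1/36 - exp(-16*t)/36.
As t -> infinity, exp(-2*8 t) -> 0, so the stationary variance is sigma^2 / (2 theta) = 1/36.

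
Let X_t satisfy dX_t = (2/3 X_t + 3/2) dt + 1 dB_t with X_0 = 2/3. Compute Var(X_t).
Var(X_t) = 3*exp(4*t/3)/4 - 3/4

The variance V(t) = Var(X_t) satisfies V'(t) = 2 a V(t) + c^2 with V(0) = 0 (drift coefficient is linear in X, diffusion is constant). With a = 2/3, c = 1, the solution is
  V(t) = (c^2 / (2 a)) * (exp(2 a t) - 1)
       = (1^2 / (2*(2/3))) * (exp((4/3) t) - 1)
       = 3*exp(4*t/3)/4 - 3/4.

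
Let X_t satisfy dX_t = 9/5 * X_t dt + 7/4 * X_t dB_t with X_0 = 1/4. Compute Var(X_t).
Var(X_t) = (exp(49*t/16) - 1)*exp(18*t/5)/16

For GBM dX = mu X dt + sigma X dB with X_0 = x_0, apply Itô to Y = log X: dY = (mu - sigma^2/2) dt + sigma dB, so Y_t = log(x_0) + (mu - sigma^2/2) t + sigma B_t and hence X_t = x_0 * exp((mu - sigma^2/2) t + sigma B_t).
With mu = 9/5, sigma = 7/4, x_0 = 1/4, this gives:
  X_t = 1/4 * exp((43/160) * t + (7/4) * B_t).
Since sigma*B_t ~ Normal(0, sigma^2 t), E[exp(sigma*B_t)] = exp(sigma^2 t / 2); so E[X_t] = x_0 * exp((mu - sigma^2/2) t) * exp(sigma^2 t / 2) = x_0 * exp(mu t) = exp(9*t/5)/4.
Var(X_t) = E[X_t^2] - (E[X_t])^2 = x_0^2 * exp(2 mu t) * (exp(sigma^2 t) - 1) = (exp(49*t/16) - 1)*exp(18*t/5)/16.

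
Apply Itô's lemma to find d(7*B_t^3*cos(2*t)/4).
d(7*B_t^3*cos(2*t)/4) = (7*B_t*(-2*B_t^2*sin(2*t) + 3*cos(2*t))/4) dt + (21*B_t^2*cos(2*t)/4) dB_t

Itô's formula for f(t, x): d f(t, B_t) = (f_t + (1/2) f_xx) dt + f_x dB_t. Compute partials of f(t, x) = 7*x^3*cos(2*t)/4:
  f_t(t,x)  = -7*x^3*sin(2*t)/2
  f_x(t,x)  = 21*x^2*cos(2*t)/4
  f_xx(t,x) = 21*x*cos(2*t)/2
Assemble drift = f_t + (1/2) f_xx = 7*x*(-2*x^2*sin(2*t) + 3*cos(2*t))/4 and diffusion = f_x = 21*x^2*cos(2*t)/4. Substituting x = B_t:
  d(7*B_t^3*cos(2*t)/4) = (7*B_t*(-2*B_t^2*sin(2*t) + 3*cos(2*t))/4) dt + (21*B_t^2*cos(2*t)/4) dB_t.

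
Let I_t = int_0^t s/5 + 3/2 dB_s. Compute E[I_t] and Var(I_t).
E[I_t] = 0; Var(I_t) = t*(4*t^2 + 90*t + 675)/300

The Itô integral of a deterministic integrand f(s) has mean 0 because each increment f(s) * (B_{s+ds} - B_s) has mean 0. By the Itô isometry:
  Var( int_0^t f(s) dB_s ) = E[ (int_0^t f(s) dB_s)^2 ] = int_0^t f(s)^2 ds.
Here f(s) = s/5 + 3/2, so f(s)^2 = (2*s + 15)^2/100. Integrate:
  int_0^t ((2*s + 15)^2/100) ds = t*(4*t^2 + 90*t + 675)/300.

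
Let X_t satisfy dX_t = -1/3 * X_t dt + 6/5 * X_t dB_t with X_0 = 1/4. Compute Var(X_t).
Var(X_t) = (exp(36*t/25) - 1)*exp(-2*t/3)/16

For GBM dX = mu X dt + sigma X dB with X_0 = x_0, apply Itô to Y = log X: dY = (mu - sigma^2/2) dt + sigma dB, so Y_t = log(x_0) + (mu - sigma^2/2) t + sigma B_t and hence X_t = x_0 * exp((mu - sigma^2/2) t + sigma B_t).
With mu = -1/3, sigma = 6/5, x_0 = 1/4, this gives:
  X_t = 1/4 * exp((-79/75) * t + (6/5) * B_t).
Since sigma*B_t ~ Normal(0, sigma^2 t), E[exp(sigma*B_t)] = exp(sigma^2 t / 2); so E[X_t] = x_0 * exp((mu - sigma^2/2) t) * exp(sigma^2 t / 2) = x_0 * exp(mu t) = exp(-t/3)/4.
Var(X_t) = E[X_t^2] - (E[X_t])^2 = x_0^2 * exp(2 mu t) * (exp(sigma^2 t) - 1) = (exp(36*t/25) - 1)*exp(-2*t/3)/16.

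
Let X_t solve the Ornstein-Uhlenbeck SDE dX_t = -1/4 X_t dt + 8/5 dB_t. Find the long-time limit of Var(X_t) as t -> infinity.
lim Var(X_t) = 128/25

The OU SDE dX = -theta X dt + sigma dB admits the integrating factor exp(theta t): d(exp(theta t) X_t) = sigma exp(theta t) dB_t. Integrating from 0 to t gives X_t = x_0 * exp(-theta t) + sigma * int_0^t exp(-theta (t-s)) dB_s for any initial x_0. The Itô integral has variance (by the Itô isometry) sigma^2 * int_0^t exp(-2 theta (t - s)) ds = sigma^2 * (1 - exp(-2 theta t)) / (2 theta), independent of x_0.
With theta = 1/4, sigma = 8/5:
  Var(X_t) = (8/5)^2 * (1 - exp(-2*1/4 t)) / (2 * 1/4) = 128/25 - 128*exp(-t/2)/25.
As t -> infinity, exp(-2*1/4 t) -> 0, so the stationary variance is sigma^2 / (2 theta) = 128/25.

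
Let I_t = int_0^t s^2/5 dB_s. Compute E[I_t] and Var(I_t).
E[I_t] = 0; Var(I_t) = t^5/125

The Itô integral of a deterministic integrand f(s) has mean 0 because each increment f(s) * (B_{s+ds} - B_s) has mean 0. By the Itô isometry:
  Var( int_0^t f(s) dB_s ) = E[ (int_0^t f(s) dB_s)^2 ] = int_0^t f(s)^2 ds.
Here f(s) = s^2/5, so f(s)^2 = s^4/25. Integrate:
  int_0^t (s^4/25) ds = t^5/125.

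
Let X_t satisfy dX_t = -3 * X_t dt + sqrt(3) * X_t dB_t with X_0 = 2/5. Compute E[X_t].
E[X_t] = 2*exp(-3*t)/5

For GBM dX = mu X dt + sigma X dB with X_0 = x_0, apply Itô to Y = log X: dY = (mu - sigma^2/2) dt + sigma dB, so Y_t = log(x_0) + (mu - sigma^2/2) t + sigma B_t and hence X_t = x_0 * exp((mu - sigma^2/2) t + sigma B_t).
With mu = -3, sigma = sqrt(3), x_0 = 2/5, this gives:
  X_t = 2/5 * exp((-9/2) * t + (sqrt(3)) * B_t).
Since sigma*B_t ~ Normal(0, sigma^2 t), E[exp(sigma*B_t)] = exp(sigma^2 t / 2); so E[X_t] = x_0 * exp((mu - sigma^2/2) t) * exp(sigma^2 t / 2) = x_0 * exp(mu t) = 2*exp(-3*t)/5.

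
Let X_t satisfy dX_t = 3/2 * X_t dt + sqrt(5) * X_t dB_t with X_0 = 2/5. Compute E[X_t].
E[X_t] = 2*exp(3*t/2)/5

For GBM dX = mu X dt + sigma X dB with X_0 = x_0, apply Itô to Y = log X: dY = (mu - sigma^2/2) dt + sigma dB, so Y_t = log(x_0) + (mu - sigma^2/2) t + sigma B_t and hence X_t = x_0 * exp((mu - sigma^2/2) t + sigma B_t).
With mu = 3/2, sigma = sqrt(5), x_0 = 2/5, this gives:
  X_t = 2/5 * exp((-1) * t + (sqrt(5)) * B_t).
Since sigma*B_t ~ Normal(0, sigma^2 t), E[exp(sigma*B_t)] = exp(sigma^2 t / 2); so E[X_t] = x_0 * exp((mu - sigma^2/2) t) * exp(sigma^2 t / 2) = x_0 * exp(mu t) = 2*exp(3*t/2)/5.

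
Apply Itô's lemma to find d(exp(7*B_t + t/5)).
d(exp(7*B_t + t/5)) = (247*exp(7*B_t + t/5)/10) dt + (7*exp(7*B_t + t/5)) dB_t

Itô's formula for f(t, x): d f(t, B_t) = (f_t + (1/2) f_xx) dt + f_x dB_t. Compute partials of f(t, x) = exp(t/5 + 7*x):
  f_t(t,x)  = exp(t/5 + 7*x)/5
  f_x(t,x)  = 7*exp(t/5 + 7*x)
  f_xx(t,x) = 49*exp(t/5 + 7*x)
Assemble drift = f_t + (1/2) f_xx = 247*exp(t/5 + 7*x)/10 and diffusion = f_x = 7*exp(t/5 + 7*x). Substituting x = B_t:
  d(exp(7*B_t + t/5)) = (247*exp(7*B_t + t/5)/10) dt + (7*exp(7*B_t + t/5)) dB_t.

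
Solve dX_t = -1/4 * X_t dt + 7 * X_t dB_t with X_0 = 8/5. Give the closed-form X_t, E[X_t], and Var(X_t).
X_t = 8/5 * exp((-99/4) t + (7) B_t); E[X_t] = 8*exp(-t/4)/5; Var(X_t) = (64*exp(49*t) - 64)*exp(-t/2)/25

For GBM dX = mu X dt + sigma X dB with X_0 = x_0, apply Itô to Y = log X: dY = (mu - sigma^2/2) dt + sigma dB, so Y_t = log(x_0) + (mu - sigma^2/2) t + sigma B_t and hence X_t = x_0 * exp((mu - sigma^2/2) t + sigma B_t).
With mu = -1/4, sigma = 7, x_0 = 8/5, this gives:
  X_t = 8/5 * exp((-99/4) * t + (7) * B_t).
Since sigma*B_t ~ Normal(0, sigma^2 t), E[exp(sigma*B_t)] = exp(sigma^2 t / 2); so E[X_t] = x_0 * exp((mu - sigma^2/2) t) * exp(sigma^2 t / 2) = x_0 * exp(mu t) = 8*exp(-t/4)/5.
Var(X_t) = E[X_t^2] - (E[X_t])^2 = x_0^2 * exp(2 mu t) * (exp(sigma^2 t) - 1) = (64*exp(49*t) - 64)*exp(-t/2)/25.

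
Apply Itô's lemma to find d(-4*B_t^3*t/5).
d(-4*B_t^3*t/5) = (4*B_t*(-B_t^2 - 3*t)/5) dt + (-12*B_t^2*t/5) dB_t

Itô's formula for f(t, x): d f(t, B_t) = (f_t + (1/2) f_xx) dt + f_x dB_t. Compute partials of f(t, x) = -4*t*x^3/5:
  f_t(t,x)  = -4*x^3/5
  f_x(t,x)  = -12*t*x^2/5
  f_xx(t,x) = -24*t*x/5
Assemble drift = f_t + (1/2) f_xx = 4*x*(-3*t - x^2)/5 and diffusion = f_x = -12*t*x^2/5. Substituting x = B_t:
  d(-4*B_t^3*t/5) = (4*B_t*(-B_t^2 - 3*t)/5) dt + (-12*B_t^2*t/5) dB_t.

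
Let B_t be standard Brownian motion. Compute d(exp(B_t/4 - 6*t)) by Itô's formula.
d(exp(B_t/4 - 6*t)) = (-191*exp(B_t/4 - 6*t)/32) dt + (exp(B_t/4 - 6*t)/4) dB_t

Itô's formula for f(t, x): d f(t, B_t) = (f_t + (1/2) f_xx) dt + f_x dB_t. Compute partials of f(t, x) = exp(-6*t + x/4):
  f_t(t,x)  = -6*exp(-6*t + x/4)
  f_x(t,x)  = exp(-6*t + x/4)/4
  f_xx(t,x) = exp(-6*t + x/4)/16
Assemble drift = f_t + (1/2) f_xx = -191*exp(-6*t + x/4)/32 and diffusion = f_x = exp(-6*t + x/4)/4. Substituting x = B_t:
  d(exp(B_t/4 - 6*t)) = (-191*exp(B_t/4 - 6*t)/32) dt + (exp(B_t/4 - 6*t)/4) dB_t.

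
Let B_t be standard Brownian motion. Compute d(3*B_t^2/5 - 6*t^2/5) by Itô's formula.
d(3*B_t^2/5 - 6*t^2/5) = (3/5 - 12*t/5) dt + (6*B_t/5) dB_t

Itô's formula for f(t, x): d f(t, B_t) = (f_t + (1/2) f_xx) dt + f_x dB_t. Compute partials of f(t, x) = -6*t^2/5 + 3*x^2/5:
  f_t(t,x)  = -12*t/5
  f_x(t,x)  = 6*x/5
  f_xx(t,x) = 6/5
Assemble drift = f_t + (1/2) f_xx = 3/5 - 12*t/5 and diffusion = f_x = 6*x/5. Substituting x = B_t:
  d(3*B_t^2/5 - 6*t^2/5) = (3/5 - 12*t/5) dt + (6*B_t/5) dB_t.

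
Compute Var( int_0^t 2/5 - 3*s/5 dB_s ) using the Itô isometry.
Var = t*(3*t^2 - 6*t + 4)/25

The Itô integral of a deterministic integrand f(s) has mean 0 because each increment f(s) * (B_{s+ds} - B_s) has mean 0. By the Itô isometry:
  Var( int_0^t f(s) dB_s ) = E[ (int_0^t f(s) dB_s)^2 ] = int_0^t f(s)^2 ds.
Here f(s) = 2/5 - 3*s/5, so f(s)^2 = (3*s - 2)^2/25. Integrate:
  int_0^t ((3*s - 2)^2/25) ds = t*(3*t^2 - 6*t + 4)/25.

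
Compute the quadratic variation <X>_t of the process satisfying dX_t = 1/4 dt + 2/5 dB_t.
<X>_t = 4*t/25

For an Itô process dX_t = a(t) dt + b(t) dB_t, the quadratic variation is <X>_t = int_0^t b(s)^2 ds (the drift term does not contribute). Here b(s) = 2/5, so
  b(s)^2 = 4/25.
Integrating from 0 to t:
  <X>_t = int_0^t (4/25) ds = 4*t/25.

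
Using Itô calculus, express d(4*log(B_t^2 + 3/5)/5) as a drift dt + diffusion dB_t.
d(4*log(B_t^2 + 3/5)/5) = (4*(3 - 5*B_t^2)/(5*B_t^2 + 3)^2) dt + (8*B_t/(5*B_t^2 + 3)) dB_t

Itô's formula for f(B_t) gives d f(B_t) = f'(B_t) dB_t + (1/2) f''(B_t) dt. Compute derivatives of f(x) = 4*log(x^2 + 3/5)/5:
  f'(x)  = 8*x/(5*x^2 + 3)
  f''(x) = 8*(3 - 5*x^2)/(5*x^2 + 3)^2
Substitute x = B_t and multiply the f'' term by 1/2:
  drift     = (1/2) * (8*(3 - 5*x^2)/(5*x^2 + 3)^2) evaluated at B_t = 4*(3 - 5*B_t^2)/(5*B_t^2 + 3)^2
  diffusion = (8*x/(5*x^2 + 3)) evaluated at B_t = 8*B_t/(5*B_t^2 + 3)
Therefore d(4*log(B_t^2 + 3/5)/5) = (4*(3 - 5*B_t^2)/(5*B_t^2 + 3)^2) dt + (8*B_t/(5*B_t^2 + 3)) dB_t.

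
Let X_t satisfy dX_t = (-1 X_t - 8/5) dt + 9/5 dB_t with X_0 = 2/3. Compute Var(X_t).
Var(X_t) = 81/50 - 81*exp(-2*t)/50

The variance V(t) = Var(X_t) satisfies V'(t) = 2 a V(t) + c^2 with V(0) = 0 (drift coefficient is linear in X, diffusion is constant). With a = -1, c = 9/5, the solution is
  V(t) = (c^2 / (2 a)) * (exp(2 a t) - 1)
       = ((9/5)^2 / (2*(-1))) * (exp((-2) t) - 1)
       = 81/50 - 81*exp(-2*t)/50.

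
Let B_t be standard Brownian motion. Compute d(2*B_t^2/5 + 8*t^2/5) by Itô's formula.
d(2*B_t^2/5 + 8*t^2/5) = (16*t/5 + 2/5) dt + (4*B_t/5) dB_t

Itô's formula for f(t, x): d f(t, B_t) = (f_t + (1/2) f_xx) dt + f_x dB_t. Compute partials of f(t, x) = 8*t^2/5 + 2*x^2/5:
  f_t(t,x)  = 16*t/5
  f_x(t,x)  = 4*x/5
  f_xx(t,x) = 4/5
Assemble drift = f_t + (1/2) f_xx = 16*t/5 + 2/5 and diffusion = f_x = 4*x/5. Substituting x = B_t:
  d(2*B_t^2/5 + 8*t^2/5) = (16*t/5 + 2/5) dt + (4*B_t/5) dB_t.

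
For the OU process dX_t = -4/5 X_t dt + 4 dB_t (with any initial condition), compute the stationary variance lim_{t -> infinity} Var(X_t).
lim Var(X_t) = 10

The OU SDE dX = -theta X dt + sigma dB admits the integrating factor exp(theta t): d(exp(theta t) X_t) = sigma exp(theta t) dB_t. Integrating from 0 to t gives X_t = x_0 * exp(-theta t) + sigma * int_0^t exp(-theta (t-s)) dB_s for any initial x_0. The Itô integral has variance (by the Itô isometry) sigma^2 * int_0^t exp(-2 theta (t - s)) ds = sigma^2 * (1 - exp(-2 theta t)) / (2 theta), independent of x_0.
With theta = 4/5, sigma = 4:
  Var(X_t) = (4)^2 * (1 - exp(-2*4/5 t)) / (2 * 4/5) = 10 - 10*exp(-8*t/5).
As t -> infinity, exp(-2*4/5 t) -> 0, so the stationary variance is sigma^2 / (2 theta) = 10.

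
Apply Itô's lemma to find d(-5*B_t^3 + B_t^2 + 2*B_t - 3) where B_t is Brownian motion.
d(-5*B_t^3 + B_t^2 + 2*B_t - 3) = (1 - 15*B_t) dt + (-15*B_t^2 + 2*B_t + 2) dB_t

Itô's formula for f(B_t) gives d f(B_t) = f'(B_t) dB_t + (1/2) f''(B_t) dt. Compute derivatives of f(x) = -5*x^3 + x^2 + 2*x - 3:
  f'(x)  = -15*x^2 + 2*x + 2
  f''(x) = 2 - 30*x
Substitute x = B_t and multiply the f'' term by 1/2:
  drift     = (1/2) * (2 - 30*x) evaluated at B_t = 1 - 15*B_t
  diffusion = (-15*x^2 + 2*x + 2) evaluated at B_t = -15*B_t^2 + 2*B_t + 2
Therefore d(-5*B_t^3 + B_t^2 + 2*B_t - 3) = (1 - 15*B_t) dt + (-15*B_t^2 + 2*B_t + 2) dB_t.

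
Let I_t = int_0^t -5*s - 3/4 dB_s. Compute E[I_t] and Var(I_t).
E[I_t] = 0; Var(I_t) = t*(400*t^2 + 180*t + 27)/48

The Itô integral of a deterministic integrand f(s) has mean 0 because each increment f(s) * (B_{s+ds} - B_s) has mean 0. By the Itô isometry:
  Var( int_0^t f(s) dB_s ) = E[ (int_0^t f(s) dB_s)^2 ] = int_0^t f(s)^2 ds.
Here f(s) = -5*s - 3/4, so f(s)^2 = (20*s + 3)^2/16. Integrate:
  int_0^t ((20*s + 3)^2/16) ds = t*(400*t^2 + 180*t + 27)/48.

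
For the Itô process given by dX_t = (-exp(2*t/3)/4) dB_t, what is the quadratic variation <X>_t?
<X>_t = 3*exp(4*t/3)/64 - 3/64

For an Itô process dX_t = a(t) dt + b(t) dB_t, the quadratic variation is <X>_t = int_0^t b(s)^2 ds (the drift term does not contribute). Here b(s) = -exp(2*s/3)/4, so
  b(s)^2 = exp(4*s/3)/16.
Integrating from 0 to t:
  <X>_t = int_0^t (exp(4*s/3)/16) ds = 3*exp(4*t/3)/64 - 3/64.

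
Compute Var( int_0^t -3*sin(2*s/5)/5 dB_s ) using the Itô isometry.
Var = 9*t/50 - 9*sin(4*t/5)/40

The Itô integral of a deterministic integrand f(s) has mean 0 because each increment f(s) * (B_{s+ds} - B_s) has mean 0. By the Itô isometry:
  Var( int_0^t f(s) dB_s ) = E[ (int_0^t f(s) dB_s)^2 ] = int_0^t f(s)^2 ds.
Here f(s) = -3*sin(2*s/5)/5, so f(s)^2 = 9*sin(2*s/5)^2/25. Integrate:
  int_0^t (9*sin(2*s/5)^2/25) ds = 9*t/50 - 9*sin(4*t/5)/40.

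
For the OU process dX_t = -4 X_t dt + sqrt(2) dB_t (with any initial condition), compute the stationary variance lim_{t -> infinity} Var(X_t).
lim Var(X_t) = 1/4

The OU SDE dX = -theta X dt + sigma dB admits the integrating factor exp(theta t): d(exp(theta t) X_t) = sigma exp(theta t) dB_t. Integrating from 0 to t gives X_t = x_0 * exp(-theta t) + sigma * int_0^t exp(-theta (t-s)) dB_s for any initial x_0. The Itô integral has variance (by the Itô isometry) sigma^2 * int_0^t exp(-2 theta (t - s)) ds = sigma^2 * (1 - exp(-2 theta t)) / (2 theta), independent of x_0.
With theta = 4, sigma = sqrt(2):
  Var(X_t) = (sqrt(2))^2 * (1 - exp(-2*4 t)) / (2 * 4) = 1/4 - exp(-8*t)/4.
As t -> infinity, exp(-2*4 t) -> 0, so the stationary variance is sigma^2 / (2 theta) = 1/4.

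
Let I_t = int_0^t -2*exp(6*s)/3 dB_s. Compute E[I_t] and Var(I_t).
E[I_t] = 0; Var(I_t) = exp(12*t)/27 - 1/27

The Itô integral of a deterministic integrand f(s) has mean 0 because each increment f(s) * (B_{s+ds} - B_s) has mean 0. By the Itô isometry:
  Var( int_0^t f(s) dB_s ) = E[ (int_0^t f(s) dB_s)^2 ] = int_0^t f(s)^2 ds.
Here f(s) = -2*exp(6*s)/3, so f(s)^2 = 4*exp(12*s)/9. Integrate:
  int_0^t (4*exp(12*s)/9) ds = exp(12*t)/27 - 1/27.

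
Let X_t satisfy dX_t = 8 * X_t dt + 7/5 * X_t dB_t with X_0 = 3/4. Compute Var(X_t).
Var(X_t) = 9*(exp(49*t/25) - 1)*exp(16*t)/16

For GBM dX = mu X dt + sigma X dB with X_0 = x_0, apply Itô to Y = log X: dY = (mu - sigma^2/2) dt + sigma dB, so Y_t = log(x_0) + (mu - sigma^2/2) t + sigma B_t and hence X_t = x_0 * exp((mu - sigma^2/2) t + sigma B_t).
With mu = 8, sigma = 7/5, x_0 = 3/4, this gives:
  X_t = 3/4 * exp((351/50) * t + (7/5) * B_t).
Since sigma*B_t ~ Normal(0, sigma^2 t), E[exp(sigma*B_t)] = exp(sigma^2 t / 2); so E[X_t] = x_0 * exp((mu - sigma^2/2) t) * exp(sigma^2 t / 2) = x_0 * exp(mu t) = 3*exp(8*t)/4.
Var(X_t) = E[X_t^2] - (E[X_t])^2 = x_0^2 * exp(2 mu t) * (exp(sigma^2 t) - 1) = 9*(exp(49*t/25) - 1)*exp(16*t)/16.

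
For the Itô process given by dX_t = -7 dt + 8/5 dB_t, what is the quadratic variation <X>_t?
<X>_t = 64*t/25

For an Itô process dX_t = a(t) dt + b(t) dB_t, the quadratic variation is <X>_t = int_0^t b(s)^2 ds (the drift term does not contribute). Here b(s) = 8/5, so
  b(s)^2 = 64/25.
Integrating from 0 to t:
  <X>_t = int_0^t (64/25) ds = 64*t/25.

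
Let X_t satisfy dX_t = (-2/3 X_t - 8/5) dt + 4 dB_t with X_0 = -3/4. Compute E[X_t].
E[X_t] = -12/5 + 33*exp(-2*t/3)/20

Taking expectations and using E[dB_t] = 0, the mean m(t) = E[X_t] satisfies the ODE m'(t) = a m(t) + b with m(0) = x_0. With a = -2/3, b = -8/5, x_0 = -3/4, the solution is
  m(t) = x_0 * exp(a t) + (b/a) * (exp(a t) - 1)
       = (-3/4) * exp((-2/3) t) + ((-8/5)/(-2/3)) * (exp((-2/3) t) - 1)
       = -12/5 + 33*exp(-2*t/3)/20.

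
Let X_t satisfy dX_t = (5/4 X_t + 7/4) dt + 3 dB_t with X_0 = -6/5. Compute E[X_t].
E[X_t] = exp(5*t/4)/5 - 7/5

Taking expectations and using E[dB_t] = 0, the mean m(t) = E[X_t] satisfies the ODE m'(t) = a m(t) + b with m(0) = x_0. With a = 5/4, b = 7/4, x_0 = -6/5, the solution is
  m(t) = x_0 * exp(a t) + (b/a) * (exp(a t) - 1)
       = (-6/5) * exp((5/4) t) + ((7/4)/(5/4)) * (exp((5/4) t) - 1)
       = exp(5*t/4)/5 - 7/5.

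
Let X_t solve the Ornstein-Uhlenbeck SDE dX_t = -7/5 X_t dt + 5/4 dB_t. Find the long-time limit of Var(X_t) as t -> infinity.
lim Var(X_t) = 125/224

The OU SDE dX = -theta X dt + sigma dB admits the integrating factor exp(theta t): d(exp(theta t) X_t) = sigma exp(theta t) dB_t. Integrating from 0 to t gives X_t = x_0 * exp(-theta t) + sigma * int_0^t exp(-theta (t-s)) dB_s for any initial x_0. The Itô integral has variance (by the Itô isometry) sigma^2 * int_0^t exp(-2 theta (t - s)) ds = sigma^2 * (1 - exp(-2 theta t)) / (2 theta), independent of x_0.
With theta = 7/5, sigma = 5/4:
  Var(X_t) = (5/4)^2 * (1 - exp(-2*7/5 t)) / (2 * 7/5) = 125/224 - 125*exp(-14*t/5)/224.
As t -> infinity, exp(-2*7/5 t) -> 0, so the stationary variance is sigma^2 / (2 theta) = 125/224.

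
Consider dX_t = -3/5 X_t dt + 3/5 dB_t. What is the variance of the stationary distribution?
lim Var(X_t) = 3/10

The OU SDE dX = -theta X dt + sigma dB admits the integrating factor exp(theta t): d(exp(theta t) X_t) = sigma exp(theta t) dB_t. Integrating from 0 to t gives X_t = x_0 * exp(-theta t) + sigma * int_0^t exp(-theta (t-s)) dB_s for any initial x_0. The Itô integral has variance (by the Itô isometry) sigma^2 * int_0^t exp(-2 theta (t - s)) ds = sigma^2 * (1 - exp(-2 theta t)) / (2 theta), independent of x_0.
With theta = 3/5, sigma = 3/5:
  Var(X_t) = (3/5)^2 * (1 - exp(-2*3/5 t)) / (2 * 3/5) = 3/10 - 3*exp(-6*t/5)/10.
As t -> infinity, exp(-2*3/5 t) -> 0, so the stationary variance is sigma^2 / (2 theta) = 3/10.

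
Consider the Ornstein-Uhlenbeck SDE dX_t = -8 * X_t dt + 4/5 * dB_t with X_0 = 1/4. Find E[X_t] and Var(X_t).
E[X_t] = exp(-8*t)/4; Var(X_t) = 1/25 - exp(-16*t)/25

The OU SDE dX = -theta X dt + sigma dB admits the integrating factor exp(theta t): d(exp(theta t) X_t) = sigma exp(theta t) dB_t. Integrating from 0 to t:
  X_t = x_0 * exp(-theta t) + sigma * int_0^t exp(-theta (t-s)) dB_s.
The Itô integral has mean 0 and (by the Itô isometry) variance sigma^2 * int_0^t exp(-2 theta (t - s)) ds = sigma^2 * (1 - exp(-2 theta t)) / (2 theta).
With theta = 8, sigma = 4/5, x_0 = 1/4:
  E[X_t] = 1/4 * exp(-8 t) = exp(-8*t)/4
  Var(X_t) = (4/5)^2 * (1 - exp(-2*8 t)) / (2 * 8) = 1/25 - exp(-16*t)/25.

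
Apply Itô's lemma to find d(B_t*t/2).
d(B_t*t/2) = (B_t/2) dt + (t/2) dB_t

Itô's formula for f(t, x): d f(t, B_t) = (f_t + (1/2) f_xx) dt + f_x dB_t. Compute partials of f(t, x) = t*x/2:
  f_t(t,x)  = x/2
  f_x(t,x)  = t/2
  f_xx(t,x) = 0
Assemble drift = f_t + (1/2) f_xx = x/2 and diffusion = f_x = t/2. Substituting x = B_t:
  d(B_t*t/2) = (B_t/2) dt + (t/2) dB_t.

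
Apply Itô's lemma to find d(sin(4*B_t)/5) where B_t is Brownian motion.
d(sin(4*B_t)/5) = (-8*sin(4*B_t)/5) dt + (4*cos(4*B_t)/5) dB_t

Itô's formula for f(B_t) gives d f(B_t) = f'(B_t) dB_t + (1/2) f''(B_t) dt. Compute derivatives of f(x) = sin(4*x)/5:
  f'(x)  = 4*cos(4*x)/5
  f''(x) = -16*sin(4*x)/5
Substitute x = B_t and multiply the f'' term by 1/2:
  drift     = (1/2) * (-16*sin(4*x)/5) evaluated at B_t = -8*sin(4*B_t)/5
  diffusion = (4*cos(4*x)/5) evaluated at B_t = 4*cos(4*B_t)/5
Therefore d(sin(4*B_t)/5) = (-8*sin(4*B_t)/5) dt + (4*cos(4*B_t)/5) dB_t.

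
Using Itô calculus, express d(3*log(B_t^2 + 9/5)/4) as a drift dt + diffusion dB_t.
d(3*log(B_t^2 + 9/5)/4) = (15*(9 - 5*B_t^2)/(4*(5*B_t^2 + 9)^2)) dt + (15*B_t/(2*(5*B_t^2 + 9))) dB_t

Itô's formula for f(B_t) gives d f(B_t) = f'(B_t) dB_t + (1/2) f''(B_t) dt. Compute derivatives of f(x) = 3*log(x^2 + 9/5)/4:
  f'(x)  = 15*x/(2*(5*x^2 + 9))
  f''(x) = 15*(9 - 5*x^2)/(2*(5*x^2 + 9)^2)
Substitute x = B_t and multiply the f'' term by 1/2:
  drift     = (1/2) * (15*(9 - 5*x^2)/(2*(5*x^2 + 9)^2)) evaluated at B_t = 15*(9 - 5*B_t^2)/(4*(5*B_t^2 + 9)^2)
  diffusion = (15*x/(2*(5*x^2 + 9))) evaluated at B_t = 15*B_t/(2*(5*B_t^2 + 9))
Therefore d(3*log(B_t^2 + 9/5)/4) = (15*(9 - 5*B_t^2)/(4*(5*B_t^2 + 9)^2)) dt + (15*B_t/(2*(5*B_t^2 + 9))) dB_t.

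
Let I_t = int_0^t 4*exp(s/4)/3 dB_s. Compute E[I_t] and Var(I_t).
E[I_t] = 0; Var(I_t) = 32*exp(t/2)/9 - 32/9

The Itô integral of a deterministic integrand f(s) has mean 0 because each increment f(s) * (B_{s+ds} - B_s) has mean 0. By the Itô isometry:
  Var( int_0^t f(s) dB_s ) = E[ (int_0^t f(s) dB_s)^2 ] = int_0^t f(s)^2 ds.
Here f(s) = 4*exp(s/4)/3, so f(s)^2 = 16*exp(s/2)/9. Integrate:
  int_0^t (16*exp(s/2)/9) ds = 32*exp(t/2)/9 - 32/9.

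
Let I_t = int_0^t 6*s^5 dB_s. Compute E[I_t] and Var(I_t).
E[I_t] = 0; Var(I_t) = 36*t^11/11

The Itô integral of a deterministic integrand f(s) has mean 0 because each increment f(s) * (B_{s+ds} - B_s) has mean 0. By the Itô isometry:
  Var( int_0^t f(s) dB_s ) = E[ (int_0^t f(s) dB_s)^2 ] = int_0^t f(s)^2 ds.
Here f(s) = 6*s^5, so f(s)^2 = 36*s^10. Integrate:
  int_0^t (36*s^10) ds = 36*t^11/11.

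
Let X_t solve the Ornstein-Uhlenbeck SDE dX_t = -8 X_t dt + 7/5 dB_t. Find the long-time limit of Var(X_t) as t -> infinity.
lim Var(X_t) = 49/400

The OU SDE dX = -theta X dt + sigma dB admits the integrating factor exp(theta t): d(exp(theta t) X_t) = sigma exp(theta t) dB_t. Integrating from 0 to t gives X_t = x_0 * exp(-theta t) + sigma * int_0^t exp(-theta (t-s)) dB_s for any initial x_0. The Itô integral has variance (by the Itô isometry) sigma^2 * int_0^t exp(-2 theta (t - s)) ds = sigma^2 * (1 - exp(-2 theta t)) / (2 theta), independent of x_0.
With theta = 8, sigma = 7/5:
  Var(X_t) = (7/5)^2 * (1 - exp(-2*8 t)) / (2 * 8) = 49/400 - 49*exp(-16*t)/400.
As t -> infinity, exp(-2*8 t) -> 0, so the stationary variance is sigma^2 / (2 theta) = 49/400.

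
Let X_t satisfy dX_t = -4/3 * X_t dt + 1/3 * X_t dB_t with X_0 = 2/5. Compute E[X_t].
E[X_t] = 2*exp(-4*t/3)/5

For GBM dX = mu X dt + sigma X dB with X_0 = x_0, apply Itô to Y = log X: dY = (mu - sigma^2/2) dt + sigma dB, so Y_t = log(x_0) + (mu - sigma^2/2) t + sigma B_t and hence X_t = x_0 * exp((mu - sigma^2/2) t + sigma B_t).
With mu = -4/3, sigma = 1/3, x_0 = 2/5, this gives:
  X_t = 2/5 * exp((-25/18) * t + (1/3) * B_t).
Since sigma*B_t ~ Normal(0, sigma^2 t), E[exp(sigma*B_t)] = exp(sigma^2 t / 2); so E[X_t] = x_0 * exp((mu - sigma^2/2) t) * exp(sigma^2 t / 2) = x_0 * exp(mu t) = 2*exp(-4*t/3)/5.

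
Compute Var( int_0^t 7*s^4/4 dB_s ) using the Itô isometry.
Var = 49*t^9/144

The Itô integral of a deterministic integrand f(s) has mean 0 because each increment f(s) * (B_{s+ds} - B_s) has mean 0. By the Itô isometry:
  Var( int_0^t f(s) dB_s ) = E[ (int_0^t f(s) dB_s)^2 ] = int_0^t f(s)^2 ds.
Here f(s) = 7*s^4/4, so f(s)^2 = 49*s^8/16. Integrate:
  int_0^t (49*s^8/16) ds = 49*t^9/144.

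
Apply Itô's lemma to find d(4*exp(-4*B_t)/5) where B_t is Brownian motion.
d(4*exp(-4*B_t)/5) = (32*exp(-4*B_t)/5) dt + (-16*exp(-4*B_t)/5) dB_t

Itô's formula for f(B_t) gives d f(B_t) = f'(B_t) dB_t + (1/2) f''(B_t) dt. Compute derivatives of f(x) = 4*exp(-4*x)/5:
  f'(x)  = -16*exp(-4*x)/5
  f''(x) = 64*exp(-4*x)/5
Substitute x = B_t and multiply the f'' term by 1/2:
  drift     = (1/2) * (64*exp(-4*x)/5) evaluated at B_t = 32*exp(-4*B_t)/5
  diffusion = (-16*exp(-4*x)/5) evaluated at B_t = -16*exp(-4*B_t)/5
Therefore d(4*exp(-4*B_t)/5) = (32*exp(-4*B_t)/5) dt + (-16*exp(-4*B_t)/5) dB_t.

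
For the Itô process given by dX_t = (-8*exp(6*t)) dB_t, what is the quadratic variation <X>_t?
<X>_t = 16*exp(12*t)/3 - 16/3

For an Itô process dX_t = a(t) dt + b(t) dB_t, the quadratic variation is <X>_t = int_0^t b(s)^2 ds (the drift term does not contribute). Here b(s) = -8*exp(6*s), so
  b(s)^2 = 64*exp(12*s).
Integrating from 0 to t:
  <X>_t = int_0^t (64*exp(12*s)) ds = 16*exp(12*t)/3 - 16/3.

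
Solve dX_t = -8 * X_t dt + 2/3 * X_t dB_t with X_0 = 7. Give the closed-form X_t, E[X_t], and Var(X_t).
X_t = 7 * exp((-74/9) t + (2/3) B_t); E[X_t] = 7*exp(-8*t); Var(X_t) = (49*exp(4*t/9) - 49)*exp(-16*t)

For GBM dX = mu X dt + sigma X dB with X_0 = x_0, apply Itô to Y = log X: dY = (mu - sigma^2/2) dt + sigma dB, so Y_t = log(x_0) + (mu - sigma^2/2) t + sigma B_t and hence X_t = x_0 * exp((mu - sigma^2/2) t + sigma B_t).
With mu = -8, sigma = 2/3, x_0 = 7, this gives:
  X_t = 7 * exp((-74/9) * t + (2/3) * B_t).
Since sigma*B_t ~ Normal(0, sigma^2 t), E[exp(sigma*B_t)] = exp(sigma^2 t / 2); so E[X_t] = x_0 * exp((mu - sigma^2/2) t) * exp(sigma^2 t / 2) = x_0 * exp(mu t) = 7*exp(-8*t).
Var(X_t) = E[X_t^2] - (E[X_t])^2 = x_0^2 * exp(2 mu t) * (exp(sigma^2 t) - 1) = (49*exp(4*t/9) - 49)*exp(-16*t).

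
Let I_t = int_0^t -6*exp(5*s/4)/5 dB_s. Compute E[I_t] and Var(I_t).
E[I_t] = 0; Var(I_t) = 72*exp(5*t/2)/125 - 72/125

The Itô integral of a deterministic integrand f(s) has mean 0 because each increment f(s) * (B_{s+ds} - B_s) has mean 0. By the Itô isometry:
  Var( int_0^t f(s) dB_s ) = E[ (int_0^t f(s) dB_s)^2 ] = int_0^t f(s)^2 ds.
Here f(s) = -6*exp(5*s/4)/5, so f(s)^2 = 36*exp(5*s/2)/25. Integrate:
  int_0^t (36*exp(5*s/2)/25) ds = 72*exp(5*t/2)/125 - 72/125.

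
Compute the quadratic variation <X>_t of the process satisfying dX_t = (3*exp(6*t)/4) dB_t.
<X>_t = 3*exp(12*t)/64 - 3/64

For an Itô process dX_t = a(t) dt + b(t) dB_t, the quadratic variation is <X>_t = int_0^t b(s)^2 ds (the drift term does not contribute). Here b(s) = 3*exp(6*s)/4, so
  b(s)^2 = 9*exp(12*s)/16.
Integrating from 0 to t:
  <X>_t = int_0^t (9*exp(12*s)/16) ds = 3*exp(12*t)/64 - 3/64.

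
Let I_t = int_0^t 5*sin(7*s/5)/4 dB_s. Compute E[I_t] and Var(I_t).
E[I_t] = 0; Var(I_t) = 25*t/32 - 125*sin(14*t/5)/448

The Itô integral of a deterministic integrand f(s) has mean 0 because each increment f(s) * (B_{s+ds} - B_s) has mean 0. By the Itô isometry:
  Var( int_0^t f(s) dB_s ) = E[ (int_0^t f(s) dB_s)^2 ] = int_0^t f(s)^2 ds.
Here f(s) = 5*sin(7*s/5)/4, so f(s)^2 = 25*sin(7*s/5)^2/16. Integrate:
  int_0^t (25*sin(7*s/5)^2/16) ds = 25*t/32 - 125*sin(14*t/5)/448.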